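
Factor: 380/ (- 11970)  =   - 2/63 = - 2^1*3^( - 2)*7^(- 1) 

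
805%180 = 85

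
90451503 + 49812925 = 140264428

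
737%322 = 93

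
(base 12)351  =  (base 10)493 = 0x1ED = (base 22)109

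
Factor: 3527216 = 2^4 * 7^2*11^1*409^1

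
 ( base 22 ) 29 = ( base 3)1222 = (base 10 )53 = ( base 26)21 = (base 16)35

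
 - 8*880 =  - 7040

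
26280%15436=10844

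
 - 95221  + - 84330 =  - 179551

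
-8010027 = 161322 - 8171349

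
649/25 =649/25=25.96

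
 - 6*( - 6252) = 37512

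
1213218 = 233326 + 979892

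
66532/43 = 1547 +11/43= 1547.26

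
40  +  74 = 114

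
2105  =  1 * 2105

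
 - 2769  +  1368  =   - 1401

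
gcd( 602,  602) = 602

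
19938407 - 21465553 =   -  1527146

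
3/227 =3/227 = 0.01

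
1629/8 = 203 + 5/8 = 203.62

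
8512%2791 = 139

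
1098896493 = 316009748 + 782886745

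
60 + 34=94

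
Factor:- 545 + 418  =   - 127 = -  127^1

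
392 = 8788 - 8396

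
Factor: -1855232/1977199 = - 2^8* 7^(-2)*7247^1*40351^(-1)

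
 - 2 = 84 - 86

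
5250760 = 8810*596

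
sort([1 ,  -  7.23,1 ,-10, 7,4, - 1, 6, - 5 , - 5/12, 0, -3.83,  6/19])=[ - 10 , - 7.23 ,  -  5, - 3.83,-1, - 5/12,0, 6/19,1,1,4, 6, 7]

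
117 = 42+75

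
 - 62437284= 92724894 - 155162178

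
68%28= 12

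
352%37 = 19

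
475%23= 15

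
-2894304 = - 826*3504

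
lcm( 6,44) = 132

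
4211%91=25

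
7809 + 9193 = 17002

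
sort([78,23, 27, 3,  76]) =[ 3, 23, 27 , 76,78]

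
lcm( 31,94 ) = 2914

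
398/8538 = 199/4269 = 0.05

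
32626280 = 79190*412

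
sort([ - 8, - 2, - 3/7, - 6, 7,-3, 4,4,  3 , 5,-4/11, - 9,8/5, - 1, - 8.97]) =[ - 9 , -8.97 , - 8, - 6, - 3, - 2,-1, - 3/7, - 4/11,8/5,3,4,4,5 , 7 ] 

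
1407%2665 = 1407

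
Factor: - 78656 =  - 2^6*1229^1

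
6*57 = 342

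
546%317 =229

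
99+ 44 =143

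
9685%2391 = 121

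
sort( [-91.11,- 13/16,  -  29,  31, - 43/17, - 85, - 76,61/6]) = [ - 91.11, - 85,  -  76, - 29, - 43/17, - 13/16, 61/6 , 31 ]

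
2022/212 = 9 + 57/106 = 9.54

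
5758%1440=1438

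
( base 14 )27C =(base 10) 502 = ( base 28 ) HQ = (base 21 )12j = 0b111110110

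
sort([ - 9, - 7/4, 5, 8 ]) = [ - 9,- 7/4,5, 8 ]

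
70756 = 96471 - 25715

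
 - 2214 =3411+  -  5625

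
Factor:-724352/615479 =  - 2^7* 5659^1*615479^ ( - 1 ) 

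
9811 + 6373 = 16184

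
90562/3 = 30187 + 1/3= 30187.33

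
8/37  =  8/37 = 0.22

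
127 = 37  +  90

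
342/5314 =171/2657 = 0.06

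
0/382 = 0 = 0.00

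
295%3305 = 295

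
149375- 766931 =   -  617556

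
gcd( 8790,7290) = 30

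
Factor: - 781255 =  - 5^1*37^1* 41^1 * 103^1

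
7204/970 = 3602/485= 7.43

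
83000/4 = 20750 = 20750.00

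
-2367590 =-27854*85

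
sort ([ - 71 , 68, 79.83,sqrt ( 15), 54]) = [ - 71  ,  sqrt(15 ),54, 68, 79.83 ] 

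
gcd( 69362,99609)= 1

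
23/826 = 23/826 = 0.03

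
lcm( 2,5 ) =10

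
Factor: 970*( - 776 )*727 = -547227440 = - 2^4*5^1 * 97^2 * 727^1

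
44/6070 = 22/3035 = 0.01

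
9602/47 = 9602/47 = 204.30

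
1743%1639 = 104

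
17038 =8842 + 8196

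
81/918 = 3/34=0.09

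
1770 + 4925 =6695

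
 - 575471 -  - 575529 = 58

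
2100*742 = 1558200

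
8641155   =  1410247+7230908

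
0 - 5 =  - 5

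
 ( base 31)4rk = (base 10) 4701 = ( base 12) 2879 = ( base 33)4af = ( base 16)125d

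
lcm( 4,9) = 36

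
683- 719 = -36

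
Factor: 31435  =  5^1*6287^1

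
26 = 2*13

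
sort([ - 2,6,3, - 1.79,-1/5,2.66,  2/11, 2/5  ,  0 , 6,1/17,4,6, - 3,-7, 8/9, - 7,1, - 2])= [-7,-7,-3,-2, -2,-1.79, - 1/5,0,1/17,2/11, 2/5, 8/9,1 , 2.66,3,4,6,6,6]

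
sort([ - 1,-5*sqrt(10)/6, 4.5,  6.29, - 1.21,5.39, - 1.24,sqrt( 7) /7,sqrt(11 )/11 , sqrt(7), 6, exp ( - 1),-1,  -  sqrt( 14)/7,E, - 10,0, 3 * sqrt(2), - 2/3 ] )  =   [ - 10,  -  5*sqrt ( 10)/6 ,- 1.24,-1.21, - 1, -1, - 2/3, - sqrt( 14)/7,0,sqrt(11) /11, exp( - 1),sqrt( 7) /7, sqrt(7), E, 3 * sqrt(2),4.5,5.39, 6,6.29]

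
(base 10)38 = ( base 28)1a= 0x26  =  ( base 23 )1f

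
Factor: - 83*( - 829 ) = 83^1 * 829^1 = 68807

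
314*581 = 182434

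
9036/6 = 1506=1506.00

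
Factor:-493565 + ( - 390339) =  - 2^6 * 7^1 * 1973^1=-  883904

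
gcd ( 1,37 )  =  1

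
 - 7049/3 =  - 7049/3 = - 2349.67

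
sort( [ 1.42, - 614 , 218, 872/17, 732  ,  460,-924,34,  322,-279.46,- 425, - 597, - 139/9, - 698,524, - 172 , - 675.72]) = [ - 924, - 698, - 675.72, - 614,-597 ,-425 ,-279.46, - 172,-139/9 , 1.42 , 34, 872/17,218,322, 460, 524,732 ]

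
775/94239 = 775/94239 = 0.01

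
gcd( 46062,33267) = 2559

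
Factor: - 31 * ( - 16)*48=23808 =2^8*3^1*31^1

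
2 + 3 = 5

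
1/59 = 1/59 = 0.02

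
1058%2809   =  1058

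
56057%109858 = 56057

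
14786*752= 11119072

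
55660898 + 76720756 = 132381654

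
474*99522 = 47173428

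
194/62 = 97/31 = 3.13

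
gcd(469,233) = 1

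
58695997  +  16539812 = 75235809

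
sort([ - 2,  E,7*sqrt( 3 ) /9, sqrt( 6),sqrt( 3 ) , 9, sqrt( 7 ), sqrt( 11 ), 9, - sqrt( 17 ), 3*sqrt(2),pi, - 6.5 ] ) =[ - 6.5, - sqrt( 17 ), - 2,7*sqrt( 3 ) /9,  sqrt( 3),  sqrt( 6 ),sqrt( 7 ) , E,pi,  sqrt( 11 ), 3*sqrt( 2 ) , 9,9] 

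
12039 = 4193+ 7846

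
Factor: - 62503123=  - 43^1*1039^1*1399^1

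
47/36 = 47/36 = 1.31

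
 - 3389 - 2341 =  - 5730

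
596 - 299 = 297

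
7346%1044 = 38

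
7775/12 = 647+11/12 = 647.92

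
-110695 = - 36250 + - 74445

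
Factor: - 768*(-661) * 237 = 120312576  =  2^8*3^2 * 79^1 * 661^1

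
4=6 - 2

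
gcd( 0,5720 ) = 5720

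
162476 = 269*604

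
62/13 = 4 + 10/13 = 4.77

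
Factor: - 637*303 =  - 3^1*7^2*13^1*101^1 = -193011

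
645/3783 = 215/1261 = 0.17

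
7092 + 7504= 14596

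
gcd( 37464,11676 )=84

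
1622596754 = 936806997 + 685789757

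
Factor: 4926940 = 2^2*5^1*17^1 * 43^1*337^1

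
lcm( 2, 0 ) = 0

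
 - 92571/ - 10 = 9257+1/10 = 9257.10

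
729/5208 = 243/1736= 0.14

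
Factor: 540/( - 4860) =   -  3^( - 2 )  =  - 1/9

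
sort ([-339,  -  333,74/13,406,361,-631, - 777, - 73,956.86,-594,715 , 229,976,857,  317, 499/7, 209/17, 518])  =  [-777,-631,-594,-339, -333,-73 , 74/13, 209/17 , 499/7,229,317,361,406,518,715,857,956.86, 976 ]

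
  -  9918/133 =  - 522/7 = -74.57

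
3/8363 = 3/8363 = 0.00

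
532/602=38/43 = 0.88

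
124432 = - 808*(  -  154 ) 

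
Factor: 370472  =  2^3*46309^1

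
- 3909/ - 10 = 390 + 9/10 = 390.90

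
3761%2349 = 1412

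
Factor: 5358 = 2^1*3^1*19^1 * 47^1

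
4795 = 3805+990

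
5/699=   5/699 =0.01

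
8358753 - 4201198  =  4157555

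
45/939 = 15/313 = 0.05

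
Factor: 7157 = 17^1*421^1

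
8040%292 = 156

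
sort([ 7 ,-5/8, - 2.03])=[-2.03,-5/8 , 7 ] 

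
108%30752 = 108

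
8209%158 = 151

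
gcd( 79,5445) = 1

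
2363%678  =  329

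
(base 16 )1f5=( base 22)10h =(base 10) 501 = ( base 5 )4001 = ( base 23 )li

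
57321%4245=2136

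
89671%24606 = 15853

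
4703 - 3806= 897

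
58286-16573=41713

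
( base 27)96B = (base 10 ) 6734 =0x1A4E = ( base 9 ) 10212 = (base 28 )8ge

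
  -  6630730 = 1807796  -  8438526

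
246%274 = 246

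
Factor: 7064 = 2^3*883^1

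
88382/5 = 17676 + 2/5 = 17676.40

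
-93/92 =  - 2 + 91/92 = - 1.01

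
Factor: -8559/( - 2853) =3^1 = 3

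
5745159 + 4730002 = 10475161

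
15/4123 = 15/4123 = 0.00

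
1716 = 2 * 858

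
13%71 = 13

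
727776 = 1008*722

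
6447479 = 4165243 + 2282236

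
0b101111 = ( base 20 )27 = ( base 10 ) 47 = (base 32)1F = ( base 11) 43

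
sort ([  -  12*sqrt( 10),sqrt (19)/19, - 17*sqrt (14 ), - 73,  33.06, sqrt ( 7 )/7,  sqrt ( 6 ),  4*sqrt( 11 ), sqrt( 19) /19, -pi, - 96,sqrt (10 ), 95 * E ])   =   [ - 96, - 73, - 17 * sqrt(14 ), - 12*sqrt(10 ), - pi, sqrt ( 19)/19, sqrt (19 ) /19,  sqrt( 7)/7,sqrt(6),  sqrt (10 ),4*sqrt( 11 ) , 33.06, 95*E ] 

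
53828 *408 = 21961824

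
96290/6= 16048 + 1/3=16048.33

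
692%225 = 17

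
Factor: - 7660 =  - 2^2*5^1*383^1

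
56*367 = 20552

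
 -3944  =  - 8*493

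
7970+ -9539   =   - 1569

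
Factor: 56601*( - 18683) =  - 3^2*7^1*17^1*19^1* 157^1*331^1 = -1057476483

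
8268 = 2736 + 5532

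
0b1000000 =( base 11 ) 59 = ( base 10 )64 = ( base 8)100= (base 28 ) 28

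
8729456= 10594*824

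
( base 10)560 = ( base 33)GW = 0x230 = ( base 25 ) MA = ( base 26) le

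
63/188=63/188=0.34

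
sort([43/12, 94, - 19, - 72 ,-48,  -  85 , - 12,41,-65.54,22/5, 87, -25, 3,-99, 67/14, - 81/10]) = [ - 99, - 85 , - 72 , - 65.54, - 48,-25 , - 19,-12, - 81/10 , 3,  43/12 , 22/5, 67/14,41, 87, 94] 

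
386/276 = 1 + 55/138=1.40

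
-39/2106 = -1 +53/54  =  - 0.02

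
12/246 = 2/41=0.05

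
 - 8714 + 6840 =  - 1874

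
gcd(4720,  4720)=4720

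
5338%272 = 170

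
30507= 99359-68852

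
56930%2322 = 1202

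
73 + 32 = 105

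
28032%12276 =3480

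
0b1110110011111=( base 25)c38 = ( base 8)16637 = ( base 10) 7583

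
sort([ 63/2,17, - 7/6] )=[ - 7/6,17,63/2]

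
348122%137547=73028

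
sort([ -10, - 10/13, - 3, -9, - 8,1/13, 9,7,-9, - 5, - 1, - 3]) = [ - 10, - 9, - 9, - 8, - 5, - 3,-3, - 1, - 10/13, 1/13, 7,9 ]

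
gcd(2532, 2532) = 2532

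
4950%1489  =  483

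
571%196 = 179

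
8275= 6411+1864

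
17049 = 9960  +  7089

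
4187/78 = 4187/78  =  53.68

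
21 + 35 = 56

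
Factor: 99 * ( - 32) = -3168 = - 2^5*3^2*11^1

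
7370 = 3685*2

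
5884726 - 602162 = 5282564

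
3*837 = 2511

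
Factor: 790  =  2^1* 5^1*79^1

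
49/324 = 49/324 = 0.15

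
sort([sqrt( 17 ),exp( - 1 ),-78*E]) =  [-78*E,exp( - 1 ),sqrt( 17)]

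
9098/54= 4549/27   =  168.48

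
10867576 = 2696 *4031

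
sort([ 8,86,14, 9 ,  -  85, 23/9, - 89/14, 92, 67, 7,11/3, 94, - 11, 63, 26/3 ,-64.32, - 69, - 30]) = [-85, - 69,-64.32, - 30, - 11,  -  89/14, 23/9, 11/3 , 7, 8,  26/3, 9,14 , 63, 67,  86, 92, 94]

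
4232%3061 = 1171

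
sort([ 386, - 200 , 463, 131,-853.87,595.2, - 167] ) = [ -853.87, - 200, -167,  131, 386,463,595.2 ] 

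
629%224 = 181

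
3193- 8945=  - 5752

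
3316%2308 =1008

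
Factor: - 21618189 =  - 3^2*89^1*137^1* 197^1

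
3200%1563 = 74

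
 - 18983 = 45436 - 64419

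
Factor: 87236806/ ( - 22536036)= - 43618403/11268018 = - 2^ ( - 1)*3^(-3)*208667^ ( - 1)*43618403^1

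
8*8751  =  70008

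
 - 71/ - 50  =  1+21/50= 1.42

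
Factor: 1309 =7^1*11^1*17^1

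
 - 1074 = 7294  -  8368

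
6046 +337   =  6383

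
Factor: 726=2^1 * 3^1*11^2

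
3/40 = 3/40  =  0.07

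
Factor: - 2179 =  - 2179^1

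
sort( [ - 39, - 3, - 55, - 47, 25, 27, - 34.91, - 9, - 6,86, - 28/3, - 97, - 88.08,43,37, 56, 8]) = [ - 97, - 88.08, - 55,-47, - 39, - 34.91, -28/3,- 9,  -  6 , - 3, 8, 25, 27, 37 , 43, 56, 86]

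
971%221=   87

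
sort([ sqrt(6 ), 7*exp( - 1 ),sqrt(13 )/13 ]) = [ sqrt (13) /13, sqrt( 6 ), 7*exp (-1)]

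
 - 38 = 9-47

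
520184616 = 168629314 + 351555302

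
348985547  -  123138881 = 225846666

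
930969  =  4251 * 219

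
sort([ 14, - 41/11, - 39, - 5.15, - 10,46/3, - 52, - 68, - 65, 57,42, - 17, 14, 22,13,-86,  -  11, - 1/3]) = [ - 86,-68, - 65, - 52, - 39, -17, - 11,-10 , - 5.15,  -  41/11, - 1/3,13, 14, 14, 46/3, 22, 42 , 57 ] 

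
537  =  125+412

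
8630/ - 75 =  - 1726/15=- 115.07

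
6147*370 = 2274390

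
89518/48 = 44759/24 = 1864.96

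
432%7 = 5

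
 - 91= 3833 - 3924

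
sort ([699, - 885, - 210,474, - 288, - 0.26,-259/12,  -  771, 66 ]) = [ - 885, - 771, - 288, - 210, - 259/12, - 0.26,66, 474, 699]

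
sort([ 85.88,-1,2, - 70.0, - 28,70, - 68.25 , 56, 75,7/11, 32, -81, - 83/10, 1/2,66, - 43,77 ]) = [ - 81, - 70.0 ,-68.25, - 43, - 28, - 83/10, - 1,1/2,7/11,2,32,56,66, 70 , 75,77, 85.88 ]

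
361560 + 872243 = 1233803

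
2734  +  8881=11615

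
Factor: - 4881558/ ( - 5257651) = 2^1 * 3^1*7^ ( - 2)*11^1*37^1 * 61^( - 1)*1759^(  -  1) * 1999^1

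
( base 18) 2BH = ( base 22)1H5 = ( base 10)863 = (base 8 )1537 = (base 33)Q5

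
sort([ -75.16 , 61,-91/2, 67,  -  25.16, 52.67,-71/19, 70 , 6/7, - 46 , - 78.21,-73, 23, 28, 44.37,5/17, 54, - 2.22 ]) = [ - 78.21, - 75.16 , - 73, - 46, - 91/2, - 25.16, - 71/19,-2.22,5/17, 6/7,23,28, 44.37,52.67  ,  54,61 , 67,  70 ]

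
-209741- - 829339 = 619598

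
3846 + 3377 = 7223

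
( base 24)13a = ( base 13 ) 3B8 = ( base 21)1A7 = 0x292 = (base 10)658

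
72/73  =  72/73 = 0.99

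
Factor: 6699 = 3^1*7^1*11^1*29^1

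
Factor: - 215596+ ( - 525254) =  - 2^1*3^1*5^2*11^1*449^1 = - 740850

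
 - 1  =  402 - 403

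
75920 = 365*208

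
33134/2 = 16567 = 16567.00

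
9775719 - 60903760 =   -  51128041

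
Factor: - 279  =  -3^2 * 31^1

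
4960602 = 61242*81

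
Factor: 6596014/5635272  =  2^( - 2 )*3^( - 1)* 234803^( - 1)* 3298007^1 = 3298007/2817636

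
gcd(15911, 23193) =1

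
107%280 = 107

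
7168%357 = 28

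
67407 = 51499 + 15908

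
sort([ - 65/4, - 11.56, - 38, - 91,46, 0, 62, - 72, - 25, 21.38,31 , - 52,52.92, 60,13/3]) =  [ - 91, -72, - 52, - 38,-25, - 65/4 , - 11.56, 0,13/3,21.38,31,46,52.92, 60 , 62]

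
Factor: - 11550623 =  - 7^2*23^1*37^1*277^1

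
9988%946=528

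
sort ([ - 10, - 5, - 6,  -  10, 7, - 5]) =[-10, - 10,-6,-5, -5,7]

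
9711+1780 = 11491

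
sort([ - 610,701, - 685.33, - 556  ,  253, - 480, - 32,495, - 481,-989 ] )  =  [ - 989, - 685.33 ,-610, - 556, - 481,  -  480,  -  32,253, 495, 701] 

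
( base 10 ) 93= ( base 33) 2R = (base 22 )45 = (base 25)3I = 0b1011101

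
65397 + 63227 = 128624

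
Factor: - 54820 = -2^2 * 5^1*2741^1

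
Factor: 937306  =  2^1*468653^1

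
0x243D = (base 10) 9277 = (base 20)133h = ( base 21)100G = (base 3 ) 110201121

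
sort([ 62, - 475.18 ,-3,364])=[ - 475.18, - 3,62, 364 ]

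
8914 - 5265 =3649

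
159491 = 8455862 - 8296371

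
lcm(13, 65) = 65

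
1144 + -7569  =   - 6425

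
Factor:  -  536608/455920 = -2^1*5^( - 1)*139^( -1 )*409^1 = - 818/695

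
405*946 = 383130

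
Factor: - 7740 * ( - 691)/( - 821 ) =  - 5348340/821 = - 2^2*3^2*5^1 * 43^1* 691^1*821^( -1 )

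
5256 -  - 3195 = 8451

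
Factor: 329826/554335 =2^1*3^1* 5^( - 1 )*7^1*29^ ( - 1)*3823^( - 1 ) *7853^1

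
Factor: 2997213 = 3^1 *83^1*12037^1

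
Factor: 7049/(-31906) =-19/86 = - 2^( - 1)*19^1* 43^( - 1)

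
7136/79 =7136/79  =  90.33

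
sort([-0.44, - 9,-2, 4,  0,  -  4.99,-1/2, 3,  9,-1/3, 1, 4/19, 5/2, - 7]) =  [ - 9, - 7,-4.99, - 2, - 1/2,-0.44 ,-1/3 , 0, 4/19,  1, 5/2,  3,  4,9 ] 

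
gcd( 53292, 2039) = 1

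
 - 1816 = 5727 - 7543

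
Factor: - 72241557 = -3^1*659^1*36541^1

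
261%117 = 27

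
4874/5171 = 4874/5171= 0.94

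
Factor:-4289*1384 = -5935976 = - 2^3*173^1  *4289^1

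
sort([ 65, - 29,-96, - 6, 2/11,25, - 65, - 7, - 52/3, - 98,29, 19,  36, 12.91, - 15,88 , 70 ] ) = [ - 98 ,-96,-65, - 29, - 52/3, - 15, -7, - 6, 2/11 , 12.91, 19,25,29, 36, 65,70,88]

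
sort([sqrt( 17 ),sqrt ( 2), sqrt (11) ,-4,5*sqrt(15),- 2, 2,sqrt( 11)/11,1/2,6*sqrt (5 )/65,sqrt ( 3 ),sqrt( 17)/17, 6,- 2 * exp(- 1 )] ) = [ -4, - 2,-2 * exp(-1),6* sqrt(5) /65,sqrt( 17)/17,sqrt(11)/11,  1/2,sqrt(2),sqrt( 3),2,sqrt(11),sqrt (17), 6,5*sqrt(15) ] 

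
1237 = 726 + 511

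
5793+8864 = 14657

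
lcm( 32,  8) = 32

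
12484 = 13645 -1161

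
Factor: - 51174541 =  - 11^1 *79^1*58889^1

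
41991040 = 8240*5096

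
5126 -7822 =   -  2696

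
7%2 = 1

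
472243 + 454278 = 926521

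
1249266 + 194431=1443697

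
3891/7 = 555 + 6/7= 555.86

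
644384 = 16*40274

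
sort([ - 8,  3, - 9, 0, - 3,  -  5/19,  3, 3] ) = [-9, - 8 , - 3, - 5/19 , 0,3,3,  3 ]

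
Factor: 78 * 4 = 312 = 2^3*3^1*13^1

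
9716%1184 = 244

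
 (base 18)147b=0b1110001100001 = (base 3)100222002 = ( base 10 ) 7265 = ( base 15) 2245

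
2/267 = 2/267 = 0.01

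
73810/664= 111 + 53/332 = 111.16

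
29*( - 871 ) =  - 25259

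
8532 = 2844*3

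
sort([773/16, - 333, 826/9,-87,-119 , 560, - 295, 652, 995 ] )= [ - 333, - 295,- 119 , - 87 , 773/16, 826/9 , 560, 652,995 ] 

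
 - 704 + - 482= - 1186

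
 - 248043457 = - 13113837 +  -234929620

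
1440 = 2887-1447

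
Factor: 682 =2^1*11^1*31^1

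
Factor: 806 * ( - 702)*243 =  - 137492316 = - 2^2*3^8*13^2 *31^1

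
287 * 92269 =26481203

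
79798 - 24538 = 55260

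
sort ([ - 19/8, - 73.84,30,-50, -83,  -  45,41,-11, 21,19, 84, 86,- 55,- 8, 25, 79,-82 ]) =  [ - 83, - 82,-73.84, - 55,-50, - 45, - 11, - 8, -19/8,19,21,25, 30,41,79,84,86 ] 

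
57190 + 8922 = 66112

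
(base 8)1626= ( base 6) 4130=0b1110010110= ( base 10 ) 918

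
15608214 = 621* 25134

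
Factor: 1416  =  2^3*3^1 *59^1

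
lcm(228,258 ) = 9804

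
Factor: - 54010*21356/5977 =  - 1153437560/5977 = - 2^3 * 5^1*11^1*19^1 * 43^( - 1) * 139^( - 1)*281^1*491^1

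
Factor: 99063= 3^4 * 1223^1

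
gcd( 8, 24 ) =8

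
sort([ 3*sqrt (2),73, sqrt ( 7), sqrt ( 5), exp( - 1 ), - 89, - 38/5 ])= [ -89, - 38/5,exp ( - 1), sqrt(5 ), sqrt(7),3*sqrt( 2),73 ]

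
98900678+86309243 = 185209921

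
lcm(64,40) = 320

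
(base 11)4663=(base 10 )6119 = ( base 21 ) DI8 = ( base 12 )365b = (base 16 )17E7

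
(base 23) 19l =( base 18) 261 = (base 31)od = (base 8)1365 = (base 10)757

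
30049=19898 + 10151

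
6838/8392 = 3419/4196 = 0.81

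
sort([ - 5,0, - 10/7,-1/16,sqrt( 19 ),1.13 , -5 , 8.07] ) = [ - 5, - 5, - 10/7, - 1/16,0,  1.13 , sqrt(19),8.07]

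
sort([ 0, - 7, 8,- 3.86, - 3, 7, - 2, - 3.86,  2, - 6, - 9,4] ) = [ - 9, - 7, - 6, - 3.86 , - 3.86, - 3, - 2, 0,2, 4,7, 8] 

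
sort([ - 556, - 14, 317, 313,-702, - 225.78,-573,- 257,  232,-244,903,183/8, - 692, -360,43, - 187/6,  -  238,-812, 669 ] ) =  [-812, - 702,-692, - 573,- 556,-360, - 257, - 244,-238, -225.78,-187/6, - 14, 183/8,  43, 232, 313,317, 669, 903]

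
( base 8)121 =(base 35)2b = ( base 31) 2J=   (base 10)81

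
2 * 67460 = 134920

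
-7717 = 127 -7844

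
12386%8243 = 4143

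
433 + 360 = 793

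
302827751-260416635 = 42411116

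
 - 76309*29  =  -2212961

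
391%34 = 17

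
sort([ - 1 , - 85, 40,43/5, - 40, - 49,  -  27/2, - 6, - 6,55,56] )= [ - 85,-49 , - 40 , - 27/2 , - 6 , - 6, - 1,43/5,  40,55,56] 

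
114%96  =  18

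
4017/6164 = 4017/6164 = 0.65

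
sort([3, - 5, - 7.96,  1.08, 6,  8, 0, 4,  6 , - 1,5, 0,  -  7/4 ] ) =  [  -  7.96, - 5, - 7/4,-1, 0,0,  1.08 , 3 , 4,5,6, 6,  8]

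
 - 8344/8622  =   - 1 + 139/4311 = -0.97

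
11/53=11/53 = 0.21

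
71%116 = 71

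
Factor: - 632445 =-3^1*5^1*11^1*3833^1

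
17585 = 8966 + 8619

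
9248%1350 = 1148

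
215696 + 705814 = 921510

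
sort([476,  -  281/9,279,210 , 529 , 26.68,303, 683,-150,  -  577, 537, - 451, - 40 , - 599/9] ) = [ - 577, - 451,-150, - 599/9, - 40, - 281/9, 26.68,210, 279, 303, 476,529, 537,683] 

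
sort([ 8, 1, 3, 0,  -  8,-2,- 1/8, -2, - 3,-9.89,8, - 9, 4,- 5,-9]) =[  -  9.89, - 9, - 9, - 8, - 5,-3, - 2,  -  2, - 1/8,0, 1, 3 , 4,8,  8] 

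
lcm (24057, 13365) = 120285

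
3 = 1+2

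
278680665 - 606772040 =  - 328091375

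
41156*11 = 452716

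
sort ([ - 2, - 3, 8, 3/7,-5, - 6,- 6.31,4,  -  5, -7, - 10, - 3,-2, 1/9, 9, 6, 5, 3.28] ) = [ - 10,-7,- 6.31,  -  6,  -  5,  -  5, - 3,  -  3,  -  2,-2, 1/9,  3/7 , 3.28, 4,5,6 , 8, 9 ]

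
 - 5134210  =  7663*( - 670) 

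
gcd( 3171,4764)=3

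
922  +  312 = 1234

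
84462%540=222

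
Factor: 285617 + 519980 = 805597 = 13^1 * 31^1 * 1999^1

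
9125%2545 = 1490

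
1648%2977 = 1648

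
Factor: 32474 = 2^1*13^1*1249^1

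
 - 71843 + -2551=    - 74394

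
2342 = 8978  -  6636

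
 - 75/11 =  - 7+ 2/11= - 6.82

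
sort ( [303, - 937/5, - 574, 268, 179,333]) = [ - 574, - 937/5 , 179, 268,303,333]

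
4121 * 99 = 407979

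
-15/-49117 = 15/49117 = 0.00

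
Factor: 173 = 173^1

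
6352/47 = 135 + 7/47 = 135.15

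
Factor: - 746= - 2^1*373^1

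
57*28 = 1596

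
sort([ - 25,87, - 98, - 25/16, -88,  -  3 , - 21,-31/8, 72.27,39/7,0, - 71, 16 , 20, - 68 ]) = [ - 98,-88, - 71, - 68,-25, - 21,  -  31/8, - 3, - 25/16, 0, 39/7, 16, 20,72.27, 87 ]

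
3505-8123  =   - 4618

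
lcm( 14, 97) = 1358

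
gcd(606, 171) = 3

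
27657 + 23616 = 51273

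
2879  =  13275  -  10396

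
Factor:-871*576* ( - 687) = 2^6*3^3 * 13^1*67^1*229^1 = 344665152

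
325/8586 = 325/8586=0.04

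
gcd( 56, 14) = 14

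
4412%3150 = 1262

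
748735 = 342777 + 405958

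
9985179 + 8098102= 18083281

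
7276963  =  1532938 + 5744025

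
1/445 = 1/445 =0.00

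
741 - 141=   600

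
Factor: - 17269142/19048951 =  - 2^1*11^1 * 1609^(-1)* 11839^( - 1)*784961^1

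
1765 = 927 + 838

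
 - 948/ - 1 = 948/1  =  948.00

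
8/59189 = 8/59189 = 0.00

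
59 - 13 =46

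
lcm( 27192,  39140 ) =2583240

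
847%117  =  28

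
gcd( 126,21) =21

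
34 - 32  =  2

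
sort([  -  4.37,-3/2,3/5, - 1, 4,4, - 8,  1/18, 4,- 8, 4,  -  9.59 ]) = [ - 9.59, - 8,-8 , - 4.37, - 3/2,- 1,1/18 , 3/5 , 4,4,  4,4]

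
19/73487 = 19/73487=0.00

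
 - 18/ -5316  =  3/886=0.00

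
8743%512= 39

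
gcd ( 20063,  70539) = 1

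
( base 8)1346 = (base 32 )N6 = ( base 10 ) 742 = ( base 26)12E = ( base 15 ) 347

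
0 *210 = 0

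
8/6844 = 2/1711 =0.00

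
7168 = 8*896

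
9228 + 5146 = 14374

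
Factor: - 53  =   - 53^1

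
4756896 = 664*7164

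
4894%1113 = 442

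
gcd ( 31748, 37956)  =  4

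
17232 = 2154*8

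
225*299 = 67275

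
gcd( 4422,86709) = 3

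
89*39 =3471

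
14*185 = 2590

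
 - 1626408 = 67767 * ( - 24) 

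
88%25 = 13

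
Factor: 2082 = 2^1*3^1 *347^1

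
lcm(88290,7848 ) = 353160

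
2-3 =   -  1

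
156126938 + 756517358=912644296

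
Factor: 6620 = 2^2*5^1*331^1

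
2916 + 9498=12414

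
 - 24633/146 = - 24633/146 = - 168.72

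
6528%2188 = 2152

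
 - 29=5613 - 5642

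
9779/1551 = 6 + 43/141=6.30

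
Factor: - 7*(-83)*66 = 38346 = 2^1*3^1*7^1*11^1*83^1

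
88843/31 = 88843/31 = 2865.90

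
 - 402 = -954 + 552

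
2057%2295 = 2057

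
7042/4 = 1760 + 1/2= 1760.50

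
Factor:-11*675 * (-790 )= 5865750 = 2^1 * 3^3*5^3*11^1*79^1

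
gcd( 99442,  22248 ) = 2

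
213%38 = 23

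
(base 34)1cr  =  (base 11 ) 1217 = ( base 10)1591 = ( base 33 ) 1f7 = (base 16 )637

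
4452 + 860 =5312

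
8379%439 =38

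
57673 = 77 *749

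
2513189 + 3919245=6432434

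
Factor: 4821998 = 2^1*2410999^1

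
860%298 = 264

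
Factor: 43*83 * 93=3^1*31^1*43^1*83^1 =331917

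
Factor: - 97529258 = -2^1*103^1*473443^1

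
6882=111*62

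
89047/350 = 12721/50 = 254.42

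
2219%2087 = 132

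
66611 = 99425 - 32814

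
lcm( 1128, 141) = 1128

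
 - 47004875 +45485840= - 1519035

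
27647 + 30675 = 58322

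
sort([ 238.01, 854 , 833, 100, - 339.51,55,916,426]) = [ - 339.51,55,  100, 238.01,  426,  833,854,916 ]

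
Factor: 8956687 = 163^1*54949^1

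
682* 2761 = 1883002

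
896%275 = 71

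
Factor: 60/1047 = 20/349 = 2^2*5^1*349^( - 1)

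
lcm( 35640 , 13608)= 748440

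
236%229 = 7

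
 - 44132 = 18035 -62167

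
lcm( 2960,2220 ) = 8880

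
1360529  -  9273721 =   -  7913192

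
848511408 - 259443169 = 589068239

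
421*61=25681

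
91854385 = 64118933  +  27735452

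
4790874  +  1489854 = 6280728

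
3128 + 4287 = 7415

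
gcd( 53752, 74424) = 8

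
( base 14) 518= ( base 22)21c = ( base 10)1002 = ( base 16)3EA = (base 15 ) 46C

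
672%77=56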